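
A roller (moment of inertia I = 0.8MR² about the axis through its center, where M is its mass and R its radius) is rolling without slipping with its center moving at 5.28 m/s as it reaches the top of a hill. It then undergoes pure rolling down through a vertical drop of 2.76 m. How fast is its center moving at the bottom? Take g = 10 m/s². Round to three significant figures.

The moment of inertia is 0.8MR², giving k ≡ I/(MR²) = 0.8.
Rolling without slipping gives ω = v/R, so the total kinetic energy is ½Mv² + ½Iω² = ½(1+k)Mv² = (9/10)Mv².
Conserving energy between top and bottom: (9/10)Mv² = (9/10)Mv₀² + Mgh, hence v² = v₀² + 2gh/(1+k).
v = √(5.28² + 2×10×2.76/1.8) = √58.55 ≈ 7.65 m/s.

v ≈ 7.65 m/s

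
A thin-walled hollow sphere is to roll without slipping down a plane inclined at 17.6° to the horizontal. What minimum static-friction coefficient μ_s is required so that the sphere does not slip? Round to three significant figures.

The moment of inertia is (2/3)MR², giving k ≡ I/(MR²) = 2/3.
Along the incline Mg sinθ − f = Ma, and torque about the center fR = Iα = kMR²(a/R) gives f = kMa.
These give a = g sinθ/(1+k) and the required friction f = kMg sinθ/(1+k).
The normal force is N = Mg cosθ, so μ_min = f/N = k tanθ/(1+k).
μ_min = (2/3) × tan17.6° / 1.667 ≈ 0.127.

μ_min ≈ 0.127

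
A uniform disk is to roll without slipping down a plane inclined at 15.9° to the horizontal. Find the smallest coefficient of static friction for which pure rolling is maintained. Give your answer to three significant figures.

μ_min ≈ 0.0950

Here I = (1/2)MR², so the shape factor k = I/(MR²) = 0.5.
Newton's second law down the slope: Mg sinθ − f = Ma. The torque equation fR = Iα (with α = a/R) gives f = kMa.
These give a = g sinθ/(1+k) and the required friction f = kMg sinθ/(1+k).
The normal force is N = Mg cosθ, so μ_min = f/N = k tanθ/(1+k).
μ_min = 0.5 × tan15.9° / 1.5 ≈ 0.0950.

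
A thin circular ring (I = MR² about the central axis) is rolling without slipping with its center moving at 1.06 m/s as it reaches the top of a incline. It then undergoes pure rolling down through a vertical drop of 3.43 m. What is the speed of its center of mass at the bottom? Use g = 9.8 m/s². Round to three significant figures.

v ≈ 5.89 m/s

Here I = MR², so the shape factor k = I/(MR²) = 1.
Since it rolls without slipping, ω = v/R and KE = ½Mv² + ½Iω² = ½(1+k)Mv² = Mv².
Energy conservation: Mv₀² + Mgh = Mv², so v² = v₀² + 2gh/(1+k).
v = √(1.06² + 2×9.8×3.43/2) = √34.74 ≈ 5.89 m/s.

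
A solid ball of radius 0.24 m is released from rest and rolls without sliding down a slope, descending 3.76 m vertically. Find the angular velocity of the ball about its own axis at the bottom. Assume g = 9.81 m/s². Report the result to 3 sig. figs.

ω ≈ 30.2 rad/s

With I = (2/5)MR², the ratio k = I/(MR²) is 0.4.
Since it rolls without slipping, ω = v/R and KE = ½Mv² + ½Iω² = ½(1+k)Mv² = (7/10)Mv².
Energy conservation Mgh = ½(1+k)Mv² gives v = √(2gh/(1+k)) = √(2 × 9.81 × 3.76 / 1.4) = 7.259 m/s.
Then ω = v/R = 7.259 / 0.24 ≈ 30.2 rad/s.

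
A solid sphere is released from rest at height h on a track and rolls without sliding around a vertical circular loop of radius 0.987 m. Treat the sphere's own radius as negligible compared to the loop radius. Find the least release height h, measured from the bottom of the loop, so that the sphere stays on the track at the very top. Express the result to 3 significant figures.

h_min ≈ 2.66 m

The moment of inertia is (2/5)MR², giving k ≡ I/(MR²) = 0.4.
At the top, contact is just lost when gravity alone supplies the centripetal force: Mg = Mv_top²/r, i.e. v_top² = gr.
With ω = v/R, the kinetic energy at speed v is ½(1+k)Mv² = (7/10)Mv².
Energy conservation from release (height h) to the top (height 2r): Mgh = Mg(2r) + (7/10)M·gr.
Thus h_min = 2r + (1+k)r/2 = r(2 + 1.4/2) = 0.987 × 2.7 ≈ 2.66 m.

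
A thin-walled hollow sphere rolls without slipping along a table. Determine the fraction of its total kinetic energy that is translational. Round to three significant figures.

fraction ≈ 0.600

With I = (2/3)MR², the ratio k = I/(MR²) is 2/3.
Since ω = v/R, the translational part is ½Mv² and the rotational part is ½I(v/R)² = ½kMv²; the total is ½(1+k)Mv².
The translational fraction is therefore 1/(1+k) = 1/1.667 ≈ 0.600.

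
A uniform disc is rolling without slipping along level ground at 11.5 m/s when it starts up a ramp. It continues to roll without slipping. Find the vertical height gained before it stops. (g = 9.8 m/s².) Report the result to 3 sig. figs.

h ≈ 10.1 m

Here I = (1/2)MR², so the shape factor k = I/(MR²) = 0.5.
Pure rolling means v = ωR; then KE = ½Mv² + ½I(v/R)² = ½(1+k)Mv² = (3/4)Mv².
All of this converts to potential energy at the highest point: (3/4)Mv₀² = Mgh.
Thus h = (1+k)v₀²/(2g) = 1.5 × 11.5² / (2 × 9.8) ≈ 10.1 m.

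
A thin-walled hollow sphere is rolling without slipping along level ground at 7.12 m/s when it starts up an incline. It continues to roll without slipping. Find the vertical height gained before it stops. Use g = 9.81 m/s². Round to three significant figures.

h ≈ 4.31 m

The moment of inertia is (2/3)MR², giving k ≡ I/(MR²) = 2/3.
Pure rolling means v = ωR; then KE = ½Mv² + ½I(v/R)² = ½(1+k)Mv² = (5/6)Mv².
All of this converts to potential energy at the highest point: (5/6)Mv₀² = Mgh.
Thus h = (1+k)v₀²/(2g) = 1.667 × 7.12² / (2 × 9.81) ≈ 4.31 m.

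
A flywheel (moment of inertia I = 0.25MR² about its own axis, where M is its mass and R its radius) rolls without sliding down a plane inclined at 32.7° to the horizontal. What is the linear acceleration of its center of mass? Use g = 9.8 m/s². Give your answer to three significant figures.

The moment of inertia is 0.25MR², giving k ≡ I/(MR²) = 0.25.
Along the incline Mg sinθ − f = Ma, and torque about the center fR = Iα = kMR²(a/R) gives f = kMa.
Eliminating f: Mg sinθ = (1+k)Ma, so a = g sinθ/(1+k) = 9.8 × sin32.7° / 1.25 ≈ 4.24 m/s².

a ≈ 4.24 m/s²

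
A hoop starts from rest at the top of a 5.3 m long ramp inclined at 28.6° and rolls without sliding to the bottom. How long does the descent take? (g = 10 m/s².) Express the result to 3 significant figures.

For this body I = MR², i.e. k = I/(MR²) = 1.
Translational: Mg sinθ − f = Ma. Rotational about the CM: fR = Iα = kMRa, so f = kMa.
Hence a = g sinθ/(1+k) = 10×sin28.6°/2 = 2.393 m/s².
Starting from rest, L = ½at², so t = √(2L/a) = √(2×5.3/2.393) ≈ 2.10 s.

t ≈ 2.10 s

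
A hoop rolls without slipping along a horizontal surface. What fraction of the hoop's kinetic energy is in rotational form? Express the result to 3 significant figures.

fraction ≈ 0.500

With I = MR², the ratio k = I/(MR²) is 1.
Since ω = v/R, the translational part is ½Mv² and the rotational part is ½I(v/R)² = ½kMv²; the total is ½(1+k)Mv².
The rotational fraction is therefore k/(1+k) = 1/2 ≈ 0.500.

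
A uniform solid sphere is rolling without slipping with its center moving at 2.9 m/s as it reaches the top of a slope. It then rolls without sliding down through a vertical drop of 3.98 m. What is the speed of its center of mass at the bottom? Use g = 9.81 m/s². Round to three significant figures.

The moment of inertia is (2/5)MR², giving k ≡ I/(MR²) = 0.4.
Rolling without slipping gives ω = v/R, so the total kinetic energy is ½Mv² + ½Iω² = ½(1+k)Mv² = (7/10)Mv².
Energy conservation: (7/10)Mv₀² + Mgh = (7/10)Mv², so v² = v₀² + 2gh/(1+k).
v = √(2.9² + 2×9.81×3.98/1.4) = √64.19 ≈ 8.01 m/s.

v ≈ 8.01 m/s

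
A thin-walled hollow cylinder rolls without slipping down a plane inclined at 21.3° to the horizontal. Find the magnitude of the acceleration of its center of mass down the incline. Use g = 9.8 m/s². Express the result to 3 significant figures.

a ≈ 1.78 m/s²

With I = MR², the ratio k = I/(MR²) is 1.
Newton's second law down the slope: Mg sinθ − f = Ma. The torque equation fR = Iα (with α = a/R) gives f = kMa.
Eliminating f: Mg sinθ = (1+k)Ma, so a = g sinθ/(1+k) = 9.8 × sin21.3° / 2 ≈ 1.78 m/s².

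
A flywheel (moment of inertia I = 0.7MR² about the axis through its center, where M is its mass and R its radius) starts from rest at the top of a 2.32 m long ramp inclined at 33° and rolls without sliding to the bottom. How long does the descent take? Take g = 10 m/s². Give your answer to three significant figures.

t ≈ 1.20 s

Here I = 0.7MR², so the shape factor k = I/(MR²) = 0.7.
Translational: Mg sinθ − f = Ma. Rotational about the CM: fR = Iα = kMRa, so f = kMa.
Hence a = g sinθ/(1+k) = 10×sin33°/1.7 = 3.204 m/s².
With constant a from rest, t = √(2L/a) = √(2·2.32/3.204) ≈ 1.20 s.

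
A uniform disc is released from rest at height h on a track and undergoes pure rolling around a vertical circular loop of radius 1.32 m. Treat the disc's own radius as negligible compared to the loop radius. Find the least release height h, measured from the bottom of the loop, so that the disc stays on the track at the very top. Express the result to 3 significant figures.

With I = (1/2)MR², the ratio k = I/(MR²) is 0.5.
At the top of the loop, the minimum-contact condition is Mg = Mv_top²/r, so v_top² = gr.
With ω = v/R, the kinetic energy at speed v is ½(1+k)Mv² = (3/4)Mv².
Energy conservation from release (height h) to the top (height 2r): Mgh = Mg(2r) + (3/4)M·gr.
Thus h_min = 2r + (1+k)r/2 = r(2 + 1.5/2) = 1.32 × 2.75 ≈ 3.63 m.

h_min ≈ 3.63 m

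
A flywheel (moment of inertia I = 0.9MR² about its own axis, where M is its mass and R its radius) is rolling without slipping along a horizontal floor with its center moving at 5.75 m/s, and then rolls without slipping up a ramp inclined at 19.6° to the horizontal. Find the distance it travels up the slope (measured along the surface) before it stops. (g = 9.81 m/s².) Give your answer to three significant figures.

d ≈ 9.54 m

Here I = 0.9MR², so the shape factor k = I/(MR²) = 0.9.
Pure rolling means v = ωR; then KE = ½Mv² + ½I(v/R)² = ½(1+k)Mv² = (19/20)Mv².
Setting this equal to Mgh gives the vertical rise h = (1+k)v₀²/(2g) = 1.9×5.75²/(2×9.81) = 3.202 m.
Along the incline, d = h/sinθ = 3.202/sin19.6° ≈ 9.54 m.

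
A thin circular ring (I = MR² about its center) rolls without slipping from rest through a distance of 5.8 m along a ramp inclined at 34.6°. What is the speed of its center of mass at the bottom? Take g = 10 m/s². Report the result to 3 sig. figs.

The moment of inertia is MR², giving k ≡ I/(MR²) = 1.
Rolling without slipping gives ω = v/R, so the total kinetic energy is ½Mv² + ½Iω² = ½(1+k)Mv² = Mv².
The vertical drop is h = L sinθ = 5.8 × sin34.6° = 3.293 m.
Setting Mgh = Mv² gives v = √(2gh/(1+k)) = √(2·10·3.293/2) ≈ 5.74 m/s.

v ≈ 5.74 m/s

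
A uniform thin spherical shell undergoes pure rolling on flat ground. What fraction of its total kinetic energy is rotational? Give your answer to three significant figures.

fraction ≈ 0.400

Here I = (2/3)MR², so the shape factor k = I/(MR²) = 2/3.
With ω = v/R, KE_trans = ½Mv² and KE_rot = ½Iω² = ½kMv², so KE_total = ½(1+k)Mv².
The rotational fraction is therefore k/(1+k) = (2/3)/1.667 ≈ 0.400.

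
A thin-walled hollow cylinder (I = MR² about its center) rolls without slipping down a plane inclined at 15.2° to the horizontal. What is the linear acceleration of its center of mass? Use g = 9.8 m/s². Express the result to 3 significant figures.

Here I = MR², so the shape factor k = I/(MR²) = 1.
Newton's second law down the slope: Mg sinθ − f = Ma. The torque equation fR = Iα (with α = a/R) gives f = kMa.
Eliminating f: Mg sinθ = (1+k)Ma, so a = g sinθ/(1+k) = 9.8 × sin15.2° / 2 ≈ 1.28 m/s².

a ≈ 1.28 m/s²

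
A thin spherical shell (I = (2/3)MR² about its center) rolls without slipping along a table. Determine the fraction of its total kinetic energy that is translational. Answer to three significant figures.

The moment of inertia is (2/3)MR², giving k ≡ I/(MR²) = 2/3.
With ω = v/R, KE_trans = ½Mv² and KE_rot = ½Iω² = ½kMv², so KE_total = ½(1+k)Mv².
The translational fraction is therefore 1/(1+k) = 1/1.667 ≈ 0.600.

fraction ≈ 0.600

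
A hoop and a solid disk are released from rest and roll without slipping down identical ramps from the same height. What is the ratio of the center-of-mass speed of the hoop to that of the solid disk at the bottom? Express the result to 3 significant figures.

Each satisfies Mgh = ½(1+k)Mv² with k = I/(MR²), so v ∝ 1/√(1+k).
For the hoop k = 1; for the solid disk k = 0.5.
v₁/v₂ = √((1+k₂)/(1+k₁)) = √(1.5/2) ≈ 0.866.

v_ratio ≈ 0.866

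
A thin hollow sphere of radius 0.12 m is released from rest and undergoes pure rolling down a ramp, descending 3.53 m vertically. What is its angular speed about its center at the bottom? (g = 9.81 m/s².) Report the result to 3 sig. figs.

With I = (2/3)MR², the ratio k = I/(MR²) is 2/3.
The rolling condition ω = v/R makes the rotational term ½I(v/R)² = ½kMv², so KE_total = ½(1+k)Mv² = (5/6)Mv².
Energy conservation Mgh = ½(1+k)Mv² gives v = √(2gh/(1+k)) = √(2 × 9.81 × 3.53 / 1.667) = 6.446 m/s.
The angular speed follows from ω = v/R = 6.446/0.12 ≈ 53.7 rad/s.

ω ≈ 53.7 rad/s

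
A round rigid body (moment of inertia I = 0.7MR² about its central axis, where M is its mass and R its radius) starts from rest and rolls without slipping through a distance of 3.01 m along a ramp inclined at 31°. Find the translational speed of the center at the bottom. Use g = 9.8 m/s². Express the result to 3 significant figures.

v ≈ 4.23 m/s

Here I = 0.7MR², so the shape factor k = I/(MR²) = 0.7.
Since it rolls without slipping, ω = v/R and KE = ½Mv² + ½Iω² = ½(1+k)Mv² = (17/20)Mv².
The vertical drop is h = L sinθ = 3.01 × sin31° = 1.55 m.
Energy conservation: Mgh = (17/20)Mv², so v = √(2gh/(1+k)) = √(2 × 9.8 × 1.55 / 1.7) ≈ 4.23 m/s.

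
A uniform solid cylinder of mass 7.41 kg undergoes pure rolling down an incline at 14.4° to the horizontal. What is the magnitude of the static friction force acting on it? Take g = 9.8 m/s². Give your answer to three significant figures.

f ≈ 6.02 N

For this body I = (1/2)MR², i.e. k = I/(MR²) = 0.5.
Newton's second law down the slope: Mg sinθ − f = Ma. The torque equation fR = Iα (with α = a/R) gives f = kMa.
Combining, a = g sinθ/(1+k) and f = kMa = kMg sinθ/(1+k).
f = 0.5 × 7.41 × 9.8 × sin14.4° / 1.5 ≈ 6.02 N.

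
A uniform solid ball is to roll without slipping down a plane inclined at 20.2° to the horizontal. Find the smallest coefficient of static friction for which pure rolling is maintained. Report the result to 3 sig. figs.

The moment of inertia is (2/5)MR², giving k ≡ I/(MR²) = 0.4.
Translational: Mg sinθ − f = Ma. Rotational about the CM: fR = Iα = kMRa, so f = kMa.
These give a = g sinθ/(1+k) and the required friction f = kMg sinθ/(1+k).
The normal force is N = Mg cosθ, so μ_min = f/N = k tanθ/(1+k).
μ_min = 0.4 × tan20.2° / 1.4 ≈ 0.105.

μ_min ≈ 0.105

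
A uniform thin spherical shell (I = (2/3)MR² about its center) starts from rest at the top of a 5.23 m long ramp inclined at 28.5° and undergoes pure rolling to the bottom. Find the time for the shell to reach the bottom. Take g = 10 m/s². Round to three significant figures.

t ≈ 1.91 s

Here I = (2/3)MR², so the shape factor k = I/(MR²) = 2/3.
Along the incline Mg sinθ − f = Ma, and torque about the center fR = Iα = kMR²(a/R) gives f = kMa.
Hence a = g sinθ/(1+k) = 10×sin28.5°/1.667 = 2.863 m/s².
With constant a from rest, t = √(2L/a) = √(2·5.23/2.863) ≈ 1.91 s.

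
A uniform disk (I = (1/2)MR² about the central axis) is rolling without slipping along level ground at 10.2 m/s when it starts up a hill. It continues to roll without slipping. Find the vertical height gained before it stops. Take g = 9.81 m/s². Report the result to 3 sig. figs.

With I = (1/2)MR², the ratio k = I/(MR²) is 0.5.
Rolling without slipping gives ω = v/R, so the total kinetic energy is ½Mv² + ½Iω² = ½(1+k)Mv² = (3/4)Mv².
At the top the kinetic energy is zero, so (3/4)Mv₀² = Mgh.
Thus h = (1+k)v₀²/(2g) = 1.5 × 10.2² / (2 × 9.81) ≈ 7.95 m.

h ≈ 7.95 m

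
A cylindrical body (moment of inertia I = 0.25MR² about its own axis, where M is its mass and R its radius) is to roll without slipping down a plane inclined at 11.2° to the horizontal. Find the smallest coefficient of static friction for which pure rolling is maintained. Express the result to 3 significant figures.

μ_min ≈ 0.0396

The moment of inertia is 0.25MR², giving k ≡ I/(MR²) = 0.25.
Along the incline Mg sinθ − f = Ma, and torque about the center fR = Iα = kMR²(a/R) gives f = kMa.
These give a = g sinθ/(1+k) and the required friction f = kMg sinθ/(1+k).
With N = Mg cosθ, the no-slip condition f ≤ μN gives μ_min = f/N = k tanθ/(1+k).
μ_min = 0.25 × tan11.2° / 1.25 ≈ 0.0396.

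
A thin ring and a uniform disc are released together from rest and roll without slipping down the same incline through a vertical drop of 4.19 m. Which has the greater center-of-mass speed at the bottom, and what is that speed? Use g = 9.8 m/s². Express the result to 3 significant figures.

For rolling without slipping, Mgh = ½(1+k)Mv² where k = I/(MR²), so v = √(2gh/(1+k)).
Thin ring: k = 1, giving v = √(2×9.8×4.19/2) = 6.408 m/s.
Uniform disc: k = 0.5, giving v = √(2×9.8×4.19/1.5) = 7.399 m/s.
The smaller k wins: the uniform disc, at ≈ 7.40 m/s.

the uniform disc, at v ≈ 7.40 m/s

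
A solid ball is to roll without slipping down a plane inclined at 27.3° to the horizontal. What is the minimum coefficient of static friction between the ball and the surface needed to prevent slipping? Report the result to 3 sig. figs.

μ_min ≈ 0.147

With I = (2/5)MR², the ratio k = I/(MR²) is 0.4.
Newton's second law down the slope: Mg sinθ − f = Ma. The torque equation fR = Iα (with α = a/R) gives f = kMa.
These give a = g sinθ/(1+k) and the required friction f = kMg sinθ/(1+k).
The normal force is N = Mg cosθ, so μ_min = f/N = k tanθ/(1+k).
μ_min = 0.4 × tan27.3° / 1.4 ≈ 0.147.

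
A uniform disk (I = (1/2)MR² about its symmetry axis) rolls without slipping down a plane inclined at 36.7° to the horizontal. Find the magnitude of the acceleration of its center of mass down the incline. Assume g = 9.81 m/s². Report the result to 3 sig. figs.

For this body I = (1/2)MR², i.e. k = I/(MR²) = 0.5.
Along the incline Mg sinθ − f = Ma, and torque about the center fR = Iα = kMR²(a/R) gives f = kMa.
Eliminating f: Mg sinθ = (1+k)Ma, so a = g sinθ/(1+k) = 9.81 × sin36.7° / 1.5 ≈ 3.91 m/s².

a ≈ 3.91 m/s²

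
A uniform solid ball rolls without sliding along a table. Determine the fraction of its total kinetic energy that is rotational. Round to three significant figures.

With I = (2/5)MR², the ratio k = I/(MR²) is 0.4.
Since ω = v/R, the translational part is ½Mv² and the rotational part is ½I(v/R)² = ½kMv²; the total is ½(1+k)Mv².
The rotational fraction is therefore k/(1+k) = 0.4/1.4 ≈ 0.286.

fraction ≈ 0.286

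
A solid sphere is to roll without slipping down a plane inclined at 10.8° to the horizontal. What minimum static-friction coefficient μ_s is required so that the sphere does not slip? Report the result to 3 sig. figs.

With I = (2/5)MR², the ratio k = I/(MR²) is 0.4.
Along the incline Mg sinθ − f = Ma, and torque about the center fR = Iα = kMR²(a/R) gives f = kMa.
These give a = g sinθ/(1+k) and the required friction f = kMg sinθ/(1+k).
With N = Mg cosθ, the no-slip condition f ≤ μN gives μ_min = f/N = k tanθ/(1+k).
μ_min = 0.4 × tan10.8° / 1.4 ≈ 0.0545.

μ_min ≈ 0.0545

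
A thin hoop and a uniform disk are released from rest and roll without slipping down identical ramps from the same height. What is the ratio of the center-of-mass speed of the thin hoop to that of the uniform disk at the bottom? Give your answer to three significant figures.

Each satisfies Mgh = ½(1+k)Mv² with k = I/(MR²), so v ∝ 1/√(1+k).
For the thin hoop k = 1; for the uniform disk k = 0.5.
v₁/v₂ = √((1+k₂)/(1+k₁)) = √(1.5/2) ≈ 0.866.

v_ratio ≈ 0.866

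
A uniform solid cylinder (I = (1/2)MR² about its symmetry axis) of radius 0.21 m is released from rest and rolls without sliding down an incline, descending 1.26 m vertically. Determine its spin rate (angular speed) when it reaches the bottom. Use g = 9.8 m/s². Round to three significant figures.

ω ≈ 19.3 rad/s

Here I = (1/2)MR², so the shape factor k = I/(MR²) = 0.5.
Rolling without slipping gives ω = v/R, so the total kinetic energy is ½Mv² + ½Iω² = ½(1+k)Mv² = (3/4)Mv².
Energy conservation Mgh = ½(1+k)Mv² gives v = √(2gh/(1+k)) = √(2 × 9.8 × 1.26 / 1.5) = 4.058 m/s.
The angular speed follows from ω = v/R = 4.058/0.21 ≈ 19.3 rad/s.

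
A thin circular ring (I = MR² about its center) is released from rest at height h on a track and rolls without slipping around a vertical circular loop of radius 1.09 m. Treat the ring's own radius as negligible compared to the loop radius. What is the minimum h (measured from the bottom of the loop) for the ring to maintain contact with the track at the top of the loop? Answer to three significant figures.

The moment of inertia is MR², giving k ≡ I/(MR²) = 1.
At the top, contact is just lost when gravity alone supplies the centripetal force: Mg = Mv_top²/r, i.e. v_top² = gr.
With ω = v/R, the kinetic energy at speed v is ½(1+k)Mv² = Mv².
Energy conservation from release (height h) to the top (height 2r): Mgh = Mg(2r) + M·gr.
Thus h_min = 2r + (1+k)r/2 = r(2 + 2/2) = 1.09 × 3 ≈ 3.27 m.

h_min ≈ 3.27 m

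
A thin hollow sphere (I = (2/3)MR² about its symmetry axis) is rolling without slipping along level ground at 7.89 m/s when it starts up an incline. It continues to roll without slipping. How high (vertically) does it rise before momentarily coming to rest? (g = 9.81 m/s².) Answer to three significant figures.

h ≈ 5.29 m

With I = (2/3)MR², the ratio k = I/(MR²) is 2/3.
Rolling without slipping gives ω = v/R, so the total kinetic energy is ½Mv² + ½Iω² = ½(1+k)Mv² = (5/6)Mv².
At the top the kinetic energy is zero, so (5/6)Mv₀² = Mgh.
Thus h = (1+k)v₀²/(2g) = 1.667 × 7.89² / (2 × 9.81) ≈ 5.29 m.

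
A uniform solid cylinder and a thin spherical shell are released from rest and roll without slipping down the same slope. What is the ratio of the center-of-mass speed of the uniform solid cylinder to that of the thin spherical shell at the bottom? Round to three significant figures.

Each satisfies Mgh = ½(1+k)Mv² with k = I/(MR²), so v ∝ 1/√(1+k).
For the uniform solid cylinder k = 0.5; for the thin spherical shell k = 2/3.
v₁/v₂ = √((1+k₂)/(1+k₁)) = √(1.667/1.5) ≈ 1.05.

v_ratio ≈ 1.05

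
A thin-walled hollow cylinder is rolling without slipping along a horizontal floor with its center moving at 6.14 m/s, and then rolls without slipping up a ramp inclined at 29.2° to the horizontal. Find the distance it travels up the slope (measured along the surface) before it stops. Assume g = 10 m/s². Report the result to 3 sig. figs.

d ≈ 7.73 m

The moment of inertia is MR², giving k ≡ I/(MR²) = 1.
Rolling without slipping gives ω = v/R, so the total kinetic energy is ½Mv² + ½Iω² = ½(1+k)Mv² = Mv².
Setting this equal to Mgh gives the vertical rise h = (1+k)v₀²/(2g) = 2×6.14²/(2×10) = 3.77 m.
The distance along the slope is d = h/sinθ = 3.77/sin29.2° ≈ 7.73 m.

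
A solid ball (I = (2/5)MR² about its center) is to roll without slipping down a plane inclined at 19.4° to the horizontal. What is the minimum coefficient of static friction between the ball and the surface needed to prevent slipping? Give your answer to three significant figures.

μ_min ≈ 0.101

For this body I = (2/5)MR², i.e. k = I/(MR²) = 0.4.
Translational: Mg sinθ − f = Ma. Rotational about the CM: fR = Iα = kMRa, so f = kMa.
These give a = g sinθ/(1+k) and the required friction f = kMg sinθ/(1+k).
The normal force is N = Mg cosθ, so μ_min = f/N = k tanθ/(1+k).
μ_min = 0.4 × tan19.4° / 1.4 ≈ 0.101.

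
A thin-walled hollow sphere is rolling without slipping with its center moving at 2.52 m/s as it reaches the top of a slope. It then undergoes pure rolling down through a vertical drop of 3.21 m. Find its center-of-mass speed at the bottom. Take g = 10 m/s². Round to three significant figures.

For this body I = (2/3)MR², i.e. k = I/(MR²) = 2/3.
Since it rolls without slipping, ω = v/R and KE = ½Mv² + ½Iω² = ½(1+k)Mv² = (5/6)Mv².
Energy conservation: (5/6)Mv₀² + Mgh = (5/6)Mv², so v² = v₀² + 2gh/(1+k).
v = √(2.52² + 2×10×3.21/1.667) = √44.87 ≈ 6.70 m/s.

v ≈ 6.70 m/s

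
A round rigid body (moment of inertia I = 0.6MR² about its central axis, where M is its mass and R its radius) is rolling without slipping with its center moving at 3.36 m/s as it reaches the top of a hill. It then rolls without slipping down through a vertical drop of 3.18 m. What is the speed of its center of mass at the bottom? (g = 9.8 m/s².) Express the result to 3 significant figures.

v ≈ 7.09 m/s

Here I = 0.6MR², so the shape factor k = I/(MR²) = 0.6.
Since it rolls without slipping, ω = v/R and KE = ½Mv² + ½Iω² = ½(1+k)Mv² = (4/5)Mv².
Conserving energy between top and bottom: (4/5)Mv² = (4/5)Mv₀² + Mgh, hence v² = v₀² + 2gh/(1+k).
v = √(3.36² + 2×9.8×3.18/1.6) = √50.24 ≈ 7.09 m/s.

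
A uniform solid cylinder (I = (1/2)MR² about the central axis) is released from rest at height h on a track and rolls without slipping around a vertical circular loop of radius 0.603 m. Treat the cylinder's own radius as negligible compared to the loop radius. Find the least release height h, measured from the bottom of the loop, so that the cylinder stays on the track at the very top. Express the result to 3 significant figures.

With I = (1/2)MR², the ratio k = I/(MR²) is 0.5.
At the top, contact is just lost when gravity alone supplies the centripetal force: Mg = Mv_top²/r, i.e. v_top² = gr.
With ω = v/R, the kinetic energy at speed v is ½(1+k)Mv² = (3/4)Mv².
Energy conservation from release (height h) to the top (height 2r): Mgh = Mg(2r) + (3/4)M·gr.
Thus h_min = 2r + (1+k)r/2 = r(2 + 1.5/2) = 0.603 × 2.75 ≈ 1.66 m.

h_min ≈ 1.66 m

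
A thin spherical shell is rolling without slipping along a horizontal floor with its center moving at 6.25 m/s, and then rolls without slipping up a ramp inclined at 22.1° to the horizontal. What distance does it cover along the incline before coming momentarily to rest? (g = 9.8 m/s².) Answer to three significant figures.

The moment of inertia is (2/3)MR², giving k ≡ I/(MR²) = 2/3.
Since it rolls without slipping, ω = v/R and KE = ½Mv² + ½Iω² = ½(1+k)Mv² = (5/6)Mv².
Setting this equal to Mgh gives the vertical rise h = (1+k)v₀²/(2g) = 1.667×6.25²/(2×9.8) = 3.322 m.
The distance along the slope is d = h/sinθ = 3.322/sin22.1° ≈ 8.83 m.

d ≈ 8.83 m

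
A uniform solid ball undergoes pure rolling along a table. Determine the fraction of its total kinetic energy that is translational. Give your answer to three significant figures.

fraction ≈ 0.714

For this body I = (2/5)MR², i.e. k = I/(MR²) = 0.4.
Since ω = v/R, the translational part is ½Mv² and the rotational part is ½I(v/R)² = ½kMv²; the total is ½(1+k)Mv².
The translational fraction is therefore 1/(1+k) = 1/1.4 ≈ 0.714.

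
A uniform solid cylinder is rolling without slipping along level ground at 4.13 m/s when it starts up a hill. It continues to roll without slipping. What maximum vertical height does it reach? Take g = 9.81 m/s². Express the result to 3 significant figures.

The moment of inertia is (1/2)MR², giving k ≡ I/(MR²) = 0.5.
Rolling without slipping gives ω = v/R, so the total kinetic energy is ½Mv² + ½Iω² = ½(1+k)Mv² = (3/4)Mv².
At the top the kinetic energy is zero, so (3/4)Mv₀² = Mgh.
Thus h = (1+k)v₀²/(2g) = 1.5 × 4.13² / (2 × 9.81) ≈ 1.30 m.

h ≈ 1.30 m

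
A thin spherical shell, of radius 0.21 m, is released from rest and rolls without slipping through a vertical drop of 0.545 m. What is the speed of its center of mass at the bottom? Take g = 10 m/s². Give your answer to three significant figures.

v ≈ 2.56 m/s

With I = (2/3)MR², the ratio k = I/(MR²) is 2/3.
Rolling without slipping gives ω = v/R, so the total kinetic energy is ½Mv² + ½Iω² = ½(1+k)Mv² = (5/6)Mv².
Setting Mgh = (5/6)Mv² gives v = √(2gh/(1+k)) = √(2·10·0.545/1.667) ≈ 2.56 m/s.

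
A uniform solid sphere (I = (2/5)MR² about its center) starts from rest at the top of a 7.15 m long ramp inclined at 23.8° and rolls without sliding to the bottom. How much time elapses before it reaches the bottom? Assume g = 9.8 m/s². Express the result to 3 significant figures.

t ≈ 2.25 s

For this body I = (2/5)MR², i.e. k = I/(MR²) = 0.4.
Newton's second law down the slope: Mg sinθ − f = Ma. The torque equation fR = Iα (with α = a/R) gives f = kMa.
Hence a = g sinθ/(1+k) = 9.8×sin23.8°/1.4 = 2.825 m/s².
With constant a from rest, t = √(2L/a) = √(2·7.15/2.825) ≈ 2.25 s.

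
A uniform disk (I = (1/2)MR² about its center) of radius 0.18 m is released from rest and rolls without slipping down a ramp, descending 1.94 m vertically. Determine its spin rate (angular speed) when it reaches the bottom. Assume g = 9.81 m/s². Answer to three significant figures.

The moment of inertia is (1/2)MR², giving k ≡ I/(MR²) = 0.5.
The rolling condition ω = v/R makes the rotational term ½I(v/R)² = ½kMv², so KE_total = ½(1+k)Mv² = (3/4)Mv².
Energy conservation Mgh = ½(1+k)Mv² gives v = √(2gh/(1+k)) = √(2 × 9.81 × 1.94 / 1.5) = 5.037 m/s.
Then ω = v/R = 5.037 / 0.18 ≈ 28.0 rad/s.

ω ≈ 28.0 rad/s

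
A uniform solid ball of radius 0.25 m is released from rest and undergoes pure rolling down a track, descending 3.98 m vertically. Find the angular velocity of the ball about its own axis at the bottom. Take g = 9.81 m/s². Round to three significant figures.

For this body I = (2/5)MR², i.e. k = I/(MR²) = 0.4.
The rolling condition ω = v/R makes the rotational term ½I(v/R)² = ½kMv², so KE_total = ½(1+k)Mv² = (7/10)Mv².
Energy conservation Mgh = ½(1+k)Mv² gives v = √(2gh/(1+k)) = √(2 × 9.81 × 3.98 / 1.4) = 7.468 m/s.
The angular speed follows from ω = v/R = 7.468/0.25 ≈ 29.9 rad/s.

ω ≈ 29.9 rad/s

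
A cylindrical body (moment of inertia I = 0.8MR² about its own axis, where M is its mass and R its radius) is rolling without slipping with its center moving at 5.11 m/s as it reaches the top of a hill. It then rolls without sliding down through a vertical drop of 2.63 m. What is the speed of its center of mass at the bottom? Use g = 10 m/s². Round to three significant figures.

For this body I = 0.8MR², i.e. k = I/(MR²) = 0.8.
Rolling without slipping gives ω = v/R, so the total kinetic energy is ½Mv² + ½Iω² = ½(1+k)Mv² = (9/10)Mv².
Energy conservation: (9/10)Mv₀² + Mgh = (9/10)Mv², so v² = v₀² + 2gh/(1+k).
v = √(5.11² + 2×10×2.63/1.8) = √55.33 ≈ 7.44 m/s.

v ≈ 7.44 m/s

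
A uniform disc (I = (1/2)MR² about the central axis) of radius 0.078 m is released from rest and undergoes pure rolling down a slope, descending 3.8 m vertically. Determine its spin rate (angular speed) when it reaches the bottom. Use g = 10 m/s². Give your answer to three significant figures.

The moment of inertia is (1/2)MR², giving k ≡ I/(MR²) = 0.5.
Pure rolling means v = ωR; then KE = ½Mv² + ½I(v/R)² = ½(1+k)Mv² = (3/4)Mv².
Energy conservation Mgh = ½(1+k)Mv² gives v = √(2gh/(1+k)) = √(2 × 10 × 3.8 / 1.5) = 7.118 m/s.
The angular speed follows from ω = v/R = 7.118/0.078 ≈ 91.3 rad/s.

ω ≈ 91.3 rad/s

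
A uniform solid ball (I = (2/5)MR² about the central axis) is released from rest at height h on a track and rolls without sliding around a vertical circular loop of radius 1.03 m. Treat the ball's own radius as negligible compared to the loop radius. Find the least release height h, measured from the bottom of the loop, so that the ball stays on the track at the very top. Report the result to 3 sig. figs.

h_min ≈ 2.78 m

The moment of inertia is (2/5)MR², giving k ≡ I/(MR²) = 0.4.
At the top of the loop, the minimum-contact condition is Mg = Mv_top²/r, so v_top² = gr.
With ω = v/R, the kinetic energy at speed v is ½(1+k)Mv² = (7/10)Mv².
Energy conservation from release (height h) to the top (height 2r): Mgh = Mg(2r) + (7/10)M·gr.
Thus h_min = 2r + (1+k)r/2 = r(2 + 1.4/2) = 1.03 × 2.7 ≈ 2.78 m.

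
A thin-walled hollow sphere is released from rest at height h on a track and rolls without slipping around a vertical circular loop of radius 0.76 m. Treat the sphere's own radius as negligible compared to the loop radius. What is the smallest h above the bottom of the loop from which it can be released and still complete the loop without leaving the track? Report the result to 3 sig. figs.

h_min ≈ 2.15 m

The moment of inertia is (2/3)MR², giving k ≡ I/(MR²) = 2/3.
At the top of the loop, the minimum-contact condition is Mg = Mv_top²/r, so v_top² = gr.
With ω = v/R, the kinetic energy at speed v is ½(1+k)Mv² = (5/6)Mv².
Energy conservation from release (height h) to the top (height 2r): Mgh = Mg(2r) + (5/6)M·gr.
Thus h_min = 2r + (1+k)r/2 = r(2 + 1.667/2) = 0.76 × 2.833 ≈ 2.15 m.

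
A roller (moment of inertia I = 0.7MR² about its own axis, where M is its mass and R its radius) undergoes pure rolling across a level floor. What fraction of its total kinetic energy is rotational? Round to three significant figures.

fraction ≈ 0.412

With I = 0.7MR², the ratio k = I/(MR²) is 0.7.
With ω = v/R, KE_trans = ½Mv² and KE_rot = ½Iω² = ½kMv², so KE_total = ½(1+k)Mv².
The rotational fraction is therefore k/(1+k) = 0.7/1.7 ≈ 0.412.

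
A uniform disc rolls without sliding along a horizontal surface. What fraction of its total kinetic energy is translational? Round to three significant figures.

For this body I = (1/2)MR², i.e. k = I/(MR²) = 0.5.
Since ω = v/R, the translational part is ½Mv² and the rotational part is ½I(v/R)² = ½kMv²; the total is ½(1+k)Mv².
The translational fraction is therefore 1/(1+k) = 1/1.5 ≈ 0.667.

fraction ≈ 0.667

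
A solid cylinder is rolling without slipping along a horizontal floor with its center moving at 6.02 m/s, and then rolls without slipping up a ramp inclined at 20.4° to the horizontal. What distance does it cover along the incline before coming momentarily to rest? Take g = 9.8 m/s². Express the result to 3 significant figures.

The moment of inertia is (1/2)MR², giving k ≡ I/(MR²) = 0.5.
Rolling without slipping gives ω = v/R, so the total kinetic energy is ½Mv² + ½Iω² = ½(1+k)Mv² = (3/4)Mv².
Setting this equal to Mgh gives the vertical rise h = (1+k)v₀²/(2g) = 1.5×6.02²/(2×9.8) = 2.773 m.
Along the incline, d = h/sinθ = 2.773/sin20.4° ≈ 7.96 m.

d ≈ 7.96 m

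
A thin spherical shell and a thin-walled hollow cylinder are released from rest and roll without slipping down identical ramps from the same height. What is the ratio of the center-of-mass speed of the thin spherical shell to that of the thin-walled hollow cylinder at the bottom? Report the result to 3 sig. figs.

v_ratio ≈ 1.10

Each satisfies Mgh = ½(1+k)Mv² with k = I/(MR²), so v ∝ 1/√(1+k).
For the thin spherical shell k = 2/3; for the thin-walled hollow cylinder k = 1.
v₁/v₂ = √((1+k₂)/(1+k₁)) = √(2/1.667) ≈ 1.10.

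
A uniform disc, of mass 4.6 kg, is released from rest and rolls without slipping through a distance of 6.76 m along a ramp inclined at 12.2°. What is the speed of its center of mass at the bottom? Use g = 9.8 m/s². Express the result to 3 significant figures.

v ≈ 4.32 m/s

The moment of inertia is (1/2)MR², giving k ≡ I/(MR²) = 0.5.
Pure rolling means v = ωR; then KE = ½Mv² + ½I(v/R)² = ½(1+k)Mv² = (3/4)Mv².
The vertical drop is h = L sinθ = 6.76 × sin12.2° = 1.429 m.
Energy conservation: Mgh = (3/4)Mv², so v = √(2gh/(1+k)) = √(2 × 9.8 × 1.429 / 1.5) ≈ 4.32 m/s.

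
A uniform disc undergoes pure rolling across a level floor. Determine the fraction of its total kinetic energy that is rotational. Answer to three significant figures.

For this body I = (1/2)MR², i.e. k = I/(MR²) = 0.5.
Since ω = v/R, the translational part is ½Mv² and the rotational part is ½I(v/R)² = ½kMv²; the total is ½(1+k)Mv².
The rotational fraction is therefore k/(1+k) = 0.5/1.5 ≈ 0.333.

fraction ≈ 0.333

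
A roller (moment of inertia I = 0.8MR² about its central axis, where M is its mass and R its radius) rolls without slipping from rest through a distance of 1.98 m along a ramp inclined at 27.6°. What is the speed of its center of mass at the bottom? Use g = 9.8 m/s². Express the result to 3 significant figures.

Here I = 0.8MR², so the shape factor k = I/(MR²) = 0.8.
Rolling without slipping gives ω = v/R, so the total kinetic energy is ½Mv² + ½Iω² = ½(1+k)Mv² = (9/10)Mv².
The vertical drop is h = L sinθ = 1.98 × sin27.6° = 0.9173 m.
Energy conservation: Mgh = (9/10)Mv², so v = √(2gh/(1+k)) = √(2 × 9.8 × 0.9173 / 1.8) ≈ 3.16 m/s.

v ≈ 3.16 m/s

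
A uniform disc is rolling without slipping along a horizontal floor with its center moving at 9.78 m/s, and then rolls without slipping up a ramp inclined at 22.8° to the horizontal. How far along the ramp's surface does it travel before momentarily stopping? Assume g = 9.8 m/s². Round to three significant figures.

Here I = (1/2)MR², so the shape factor k = I/(MR²) = 0.5.
Pure rolling means v = ωR; then KE = ½Mv² + ½I(v/R)² = ½(1+k)Mv² = (3/4)Mv².
Setting this equal to Mgh gives the vertical rise h = (1+k)v₀²/(2g) = 1.5×9.78²/(2×9.8) = 7.32 m.
Along the incline, d = h/sinθ = 7.32/sin22.8° ≈ 18.9 m.

d ≈ 18.9 m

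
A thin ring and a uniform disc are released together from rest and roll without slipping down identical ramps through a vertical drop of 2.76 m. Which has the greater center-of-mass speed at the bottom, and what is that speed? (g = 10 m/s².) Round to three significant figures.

For rolling without slipping, Mgh = ½(1+k)Mv² where k = I/(MR²), so v = √(2gh/(1+k)).
Thin ring: k = 1, giving v = √(2×10×2.76/2) = 5.254 m/s.
Uniform disc: k = 0.5, giving v = √(2×10×2.76/1.5) = 6.066 m/s.
The smaller k wins: the uniform disc, at ≈ 6.07 m/s.

the uniform disc, at v ≈ 6.07 m/s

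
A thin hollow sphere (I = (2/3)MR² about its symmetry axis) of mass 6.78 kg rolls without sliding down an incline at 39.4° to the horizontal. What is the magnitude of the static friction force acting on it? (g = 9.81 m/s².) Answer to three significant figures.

With I = (2/3)MR², the ratio k = I/(MR²) is 2/3.
Along the incline Mg sinθ − f = Ma, and torque about the center fR = Iα = kMR²(a/R) gives f = kMa.
Combining, a = g sinθ/(1+k) and f = kMa = kMg sinθ/(1+k).
f = (2/3) × 6.78 × 9.81 × sin39.4° / 1.667 ≈ 16.9 N.

f ≈ 16.9 N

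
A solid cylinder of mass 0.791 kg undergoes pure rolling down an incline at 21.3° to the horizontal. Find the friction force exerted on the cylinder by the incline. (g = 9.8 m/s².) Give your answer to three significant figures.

Here I = (1/2)MR², so the shape factor k = I/(MR²) = 0.5.
Translational: Mg sinθ − f = Ma. Rotational about the CM: fR = Iα = kMRa, so f = kMa.
Combining, a = g sinθ/(1+k) and f = kMa = kMg sinθ/(1+k).
f = 0.5 × 0.791 × 9.8 × sin21.3° / 1.5 ≈ 0.939 N.

f ≈ 0.939 N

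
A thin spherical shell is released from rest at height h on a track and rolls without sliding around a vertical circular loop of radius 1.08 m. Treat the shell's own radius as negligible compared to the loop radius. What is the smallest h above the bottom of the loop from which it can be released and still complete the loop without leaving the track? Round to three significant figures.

The moment of inertia is (2/3)MR², giving k ≡ I/(MR²) = 2/3.
At the top of the loop, the minimum-contact condition is Mg = Mv_top²/r, so v_top² = gr.
With ω = v/R, the kinetic energy at speed v is ½(1+k)Mv² = (5/6)Mv².
Energy conservation from release (height h) to the top (height 2r): Mgh = Mg(2r) + (5/6)M·gr.
Thus h_min = 2r + (1+k)r/2 = r(2 + 1.667/2) = 1.08 × 2.833 ≈ 3.06 m.

h_min ≈ 3.06 m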